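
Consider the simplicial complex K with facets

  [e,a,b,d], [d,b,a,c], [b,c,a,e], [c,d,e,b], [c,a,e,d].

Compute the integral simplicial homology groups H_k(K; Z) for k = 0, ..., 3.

H_0 ≅ Z,  H_1 = 0,  H_2 = 0,  H_3 ≅ Z.

We work with the vertex ordering a < b < c < d < e. The simplices of K, each written with vertices in increasing order, are:

  0-simplices (5): a, b, c, d, e
  1-simplices (10): ab, ac, ad, ae, bc, bd, be, cd, ce, de
  2-simplices (10): abc, abd, abe, acd, ace, ade, bcd, bce, bde, cde
  3-simplices (5): abcd, abce, abde, acde, bcde

giving chain groups C_0 ≅ Z^5, C_1 ≅ Z^10, C_2 ≅ Z^10, C_3 ≅ Z^5.

The boundary map ∂_1: C_1 → C_0 sends each edge [p,q] (with p < q) to q − p.
As a 5×10 matrix over Z this has rank 4, with invariant factors (1,1,1,1).

∂_2: C_2 → C_1 sends each 2-simplex [p,q,r] to [q,r] − [p,r] + [p,q]. For instance
  ∂bce = ce − be + bc,
  ∂abd = bd − ad + ab.
As a 10×10 matrix over Z this has rank 6, with invariant factors (1,1,1,1,1,1).

The boundary map ∂_3: C_3 → C_2 sends each 3-simplex σ to the alternating sum Σ_i (−1)^i (σ with its i-th vertex removed). For instance
  ∂bcde = cde − bde + bce − bcd,
  ∂acde = cde − ade + ace − acd.
This gives a 10×5 integer matrix of rank 4; reducing to Smith normal form yields diagonal entries (1,1,1,1).

Now H_k = ker ∂_k / im ∂_{k+1}, so:

  H_0: rank C_0 − rank ∂_1 = 5 − 4 = 1, and the invariant factors of ∂_1 are all 1, so H_0 ≅ Z.
  H_1: rank ker ∂_1 − rank ∂_2 = (10 − 4) − 6 = 0, and the invariant factors of ∂_2 are all 1, so H_1 ≅ 0.
  H_2: rank ker ∂_2 − rank ∂_3 = (10 − 6) − 4 = 0, and the invariant factors of ∂_3 are all 1, so H_2 ≅ 0.
  H_3: rank ker ∂_3 − rank ∂_4 = (5 − 4) − 0 = 1, and there is no ∂_4, so H_3 ≅ Z.

As a check, the Euler characteristic is 5 − 10 + 10 − 5 = 0, which agrees with 1 − 0 + 0 − 1 = 0.
(K is a triangulation of the 3-sphere S^3.)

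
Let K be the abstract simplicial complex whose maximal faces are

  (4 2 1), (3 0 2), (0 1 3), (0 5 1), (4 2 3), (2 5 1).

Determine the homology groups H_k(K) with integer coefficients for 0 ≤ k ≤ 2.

K has 6 vertices, 12 edges, 6 triangles.
rank ∂_0 = 0, rank ∂_1 = 5 ⇒ b_0 = 6 − 0 − 5 = 1; all invariant factors of ∂_1 are 1 so no torsion. So H_0 ≅ Z.
rank ∂_1 = 5, rank ∂_2 = 6 ⇒ b_1 = 12 − 5 − 6 = 1; all invariant factors of ∂_2 are 1 so no torsion. So H_1 ≅ Z.
rank ∂_2 = 6, rank ∂_3 = 0 ⇒ b_2 = 6 − 6 − 0 = 0. So H_2 ≅ 0.

H_0 ≅ Z,  H_1 ≅ Z,  H_2 = 0.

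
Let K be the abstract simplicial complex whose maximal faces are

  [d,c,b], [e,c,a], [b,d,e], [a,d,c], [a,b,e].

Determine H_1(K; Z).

H_1 ≅ Z.

Take the total order a < b < c < d < e on the vertex set. Then K (dimension 2) consists of the simplices:

  0-simplices (5): a, b, c, d, e
  1-simplices (10): ab, ac, ad, ae, bc, bd, be, cd, ce, de
  2-simplices (5): abe, acd, ace, bcd, bde

so the chain groups are C_0 ≅ Z^5, C_1 ≅ Z^10, C_2 ≅ Z^5.

∂_1: C_1 → C_0 maps an edge to its endpoints' difference, ∂[p,q] = q − p. For instance
  ∂cd = d − c.
As a 5×10 matrix over Z this has rank 4, with invariant factors (1,1,1,1).

∂_2: C_2 → C_1 maps a triangle to the signed sum of its edges. For instance
  ∂bcd = cd − bd + bc,
  ∂ace = ce − ae + ac.
The 10×5 boundary matrix has rank 5 and Smith normal form diag(1,1,1,1,1).

Reading off H_k = ker ∂_k / im ∂_{k+1}:

  H_1: rank ker ∂_1 − rank ∂_2 = (10 − 4) − 5 = 1, and the invariant factors of ∂_2 are all 1, so H_1 ≅ Z.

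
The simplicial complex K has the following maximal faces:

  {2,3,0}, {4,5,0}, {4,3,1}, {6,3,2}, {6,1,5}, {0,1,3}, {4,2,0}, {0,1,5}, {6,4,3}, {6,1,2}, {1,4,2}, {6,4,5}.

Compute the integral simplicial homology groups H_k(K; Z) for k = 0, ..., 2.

H_0 = Z,  H_1 = Z_2,  H_2 = 0.

Order the vertices as 0 < 1 < 2 < 3 < 4 < 5 < 6. Listing each simplex with vertices in this order, K has dimension 2 with simplices:

  0-simplices (7): [0], [1], [2], [3], [4], [5], [6]
  1-simplices (18): [0,1], [0,2], [0,3], [0,4], [0,5], [1,2], [1,3], [1,4], [1,5], [1,6], [2,3], [2,4], [2,6], [3,4], [3,6], [4,5], [4,6], [5,6]
  2-simplices (12): [0,1,3], [0,1,5], [0,2,3], [0,2,4], [0,4,5], [1,2,4], [1,2,6], [1,3,4], [1,5,6], [2,3,6], [3,4,6], [4,5,6]

Hence C_0 ≅ Z^7, C_1 ≅ Z^18, C_2 ≅ Z^12.

The boundary map ∂_1: C_1 → C_0 is given by ∂[p,q] = [q] − [p]. For instance
  ∂[3,6] = [6] − [3].
As a 7×18 matrix over Z this has rank 6, with invariant factors (1,1,1,1,1,1).

The boundary map ∂_2: C_2 → C_1 maps a triangle to the signed sum of its edges. For instance
  ∂[3,4,6] = [4,6] − [3,6] + [3,4],
  ∂[4,5,6] = [5,6] − [4,6] + [4,5].
The resulting 18×12 matrix has rank 12, and its Smith normal form has invariant factors (1,1,1,1,1,1,1,1,1,1,1,2).

Reading off H_k = ker ∂_k / im ∂_{k+1}:

  H_0: rank C_0 − rank ∂_1 = 7 − 6 = 1, and the invariant factors of ∂_1 are all 1, so H_0 = Z.
  H_1: rank ker ∂_1 − rank ∂_2 = (18 − 6) − 12 = 0, and ∂_2 has invariant factor 2 > 1, so H_1 = Z_2.
  H_2: rank ker ∂_2 − rank ∂_3 = (12 − 12) − 0 = 0, and there is no ∂_3, so H_2 = 0.

(K is a triangulation of the real projective plane RP^2.)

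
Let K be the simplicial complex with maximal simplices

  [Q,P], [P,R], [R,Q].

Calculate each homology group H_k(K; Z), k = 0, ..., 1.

Order the vertices as P < Q < R. Listing each simplex with vertices in this order, K has dimension 1 with simplices:

  0-simplices (3): P, Q, R
  1-simplices (3): PQ, PR, QR

Hence C_0 ≅ Z^3, C_1 ≅ Z^3.

∂_1: C_1 → C_0 sends each edge [p,q] (with p < q) to q − p.
This gives a 3×3 integer matrix of rank 2; reducing to Smith normal form yields diagonal entries (1,1).

Reading off H_k = ker ∂_k / im ∂_{k+1}:

  H_0: rank C_0 − rank ∂_1 = 3 − 2 = 1, and the invariant factors of ∂_1 are all 1, so H_0 ≅ Z.
  H_1: rank ker ∂_1 − rank ∂_2 = (3 − 2) − 0 = 1, and there is no ∂_2, so H_1 ≅ Z.

(K is a triangulation of the circle S^1.)

H_0 ≅ Z,  H_1 ≅ Z.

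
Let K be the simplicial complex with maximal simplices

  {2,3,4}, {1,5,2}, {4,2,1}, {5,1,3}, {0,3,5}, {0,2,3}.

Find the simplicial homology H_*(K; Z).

H_0 ≅ Z,  H_1 ≅ Z,  H_2 = 0.

Fix the vertex order 0 < 1 < 2 < 3 < 4 < 5 and write every simplex with vertices in increasing order. Then dim K = 2 and the simplices of K are:

  0-simplices (6): [0], [1], [2], [3], [4], [5]
  1-simplices (12): [0,2], [0,3], [0,5], [1,2], [1,3], [1,4], [1,5], [2,3], [2,4], [2,5], [3,4], [3,5]
  2-simplices (6): [0,2,3], [0,3,5], [1,2,4], [1,2,5], [1,3,5], [2,3,4]

giving chain groups C_0 ≅ Z^6, C_1 ≅ Z^12, C_2 ≅ Z^6.

Boundary ∂_1: C_1 → C_0 sends each edge [p,q] (with p < q) to q − p.
The resulting 6×12 matrix has rank 5, and its Smith normal form has invariant factors (1,1,1,1,1).

The boundary map ∂_2: C_2 → C_1 maps a triangle to the signed sum of its edges. For instance
  ∂[1,2,4] = [2,4] − [1,4] + [1,2],
  ∂[0,3,5] = [3,5] − [0,5] + [0,3].
As a 12×6 matrix over Z this has rank 6, with invariant factors (1,1,1,1,1,1).

Now H_k = ker ∂_k / im ∂_{k+1}, so:

  H_0: rank C_0 − rank ∂_1 = 6 − 5 = 1, and the invariant factors of ∂_1 are all 1, so H_0 = Z.
  H_1: rank ker ∂_1 − rank ∂_2 = (12 − 5) − 6 = 1, and the invariant factors of ∂_2 are all 1, so H_1 = Z.
  H_2: rank ker ∂_2 − rank ∂_3 = (6 − 6) − 0 = 0, and there is no ∂_3, so H_2 = 0.

(K is a triangulation of the cylinder S^1 x I.)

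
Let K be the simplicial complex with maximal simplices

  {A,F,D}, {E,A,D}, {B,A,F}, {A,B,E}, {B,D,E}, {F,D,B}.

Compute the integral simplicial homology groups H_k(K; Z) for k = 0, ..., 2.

H_0 ≅ Z,  H_1 = 0,  H_2 ≅ Z.

Order the vertices as A < B < D < E < F. Listing each simplex with vertices in this order, K has dimension 2 with simplices:

  0-simplices (5): A, B, D, E, F
  1-simplices (9): AB, AD, AE, AF, BD, BE, BF, DE, DF
  2-simplices (6): ABE, ABF, ADE, ADF, BDE, BDF

giving chain groups C_0 ≅ Z^5, C_1 ≅ Z^9, C_2 ≅ Z^6.

Boundary ∂_1: C_1 → C_0 sends each edge [p,q] (with p < q) to q − p. For instance
  ∂BD = D − B.
The 5×9 boundary matrix has rank 4 and Smith normal form diag(1,1,1,1).

The boundary map ∂_2: C_2 → C_1 acts by ∂[p,q,r] = [q,r] − [p,r] + [p,q]. For instance
  ∂BDE = DE − BE + BD,
  ∂ABF = BF − AF + AB.
The 9×6 boundary matrix has rank 5 and Smith normal form diag(1,1,1,1,1).

Computing H_k = (kernel of ∂_k) / (image of ∂_{k+1}):

  H_0: rank C_0 − rank ∂_1 = 5 − 4 = 1, and the invariant factors of ∂_1 are all 1, so H_0 = Z.
  H_1: rank ker ∂_1 − rank ∂_2 = (9 − 4) − 5 = 0, and the invariant factors of ∂_2 are all 1, so H_1 = 0.
  H_2: rank ker ∂_2 − rank ∂_3 = (6 − 5) − 0 = 1, and there is no ∂_3, so H_2 = Z.

As a check, the Euler characteristic is 5 − 9 + 6 = 2, which agrees with 1 − 0 + 1 = 2.
(K is a triangulation of the 2-sphere S^2.)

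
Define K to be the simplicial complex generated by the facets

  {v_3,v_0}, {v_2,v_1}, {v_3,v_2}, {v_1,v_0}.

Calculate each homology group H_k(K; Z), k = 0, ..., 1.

H_0 = Z,  H_1 = Z.

Take the total order v_0 < v_1 < v_2 < v_3 on the vertex set. Then K (dimension 1) consists of the simplices:

  0-simplices (4): [v_0], [v_1], [v_2], [v_3]
  1-simplices (4): [v_0,v_1], [v_0,v_3], [v_1,v_2], [v_2,v_3]

so the chain groups are C_0 ≅ Z^4, C_1 ≅ Z^4.

The boundary map ∂_1: C_1 → C_0 is given by ∂[p,q] = [q] − [p]. For instance
  ∂[v_1,v_2] = [v_2] − [v_1].
This gives a 4×4 integer matrix of rank 3; reducing to Smith normal form yields diagonal entries (1,1,1).

Computing H_k = (kernel of ∂_k) / (image of ∂_{k+1}):

  H_0: rank C_0 − rank ∂_1 = 4 − 3 = 1, and the invariant factors of ∂_1 are all 1, so H_0 = Z.
  H_1: rank ker ∂_1 − rank ∂_2 = (4 − 3) − 0 = 1, and there is no ∂_2, so H_1 = Z.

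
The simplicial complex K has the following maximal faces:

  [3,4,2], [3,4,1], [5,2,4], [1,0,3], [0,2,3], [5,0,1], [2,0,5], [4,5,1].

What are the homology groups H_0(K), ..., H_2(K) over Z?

K has 6 vertices, 12 edges, 8 triangles.
rank ∂_0 = 0, rank ∂_1 = 5 ⇒ b_0 = 6 − 0 − 5 = 1; all invariant factors of ∂_1 are 1 so no torsion. So H_0 = Z.
rank ∂_1 = 5, rank ∂_2 = 7 ⇒ b_1 = 12 − 5 − 7 = 0; all invariant factors of ∂_2 are 1 so no torsion. So H_1 = 0.
rank ∂_2 = 7, rank ∂_3 = 0 ⇒ b_2 = 8 − 7 − 0 = 1. So H_2 = Z.

H_0 = Z,  H_1 = 0,  H_2 = Z.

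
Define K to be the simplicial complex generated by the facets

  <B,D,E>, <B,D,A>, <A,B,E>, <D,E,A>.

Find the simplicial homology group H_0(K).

H_0 ≅ Z.

We work with the vertex ordering A < B < D < E. The simplices of K, each written with vertices in increasing order, are:

  0-simplices (4): A, B, D, E
  1-simplices (6): AB, AD, AE, BD, BE, DE
  2-simplices (4): ABD, ABE, ADE, BDE

giving chain groups C_0 ≅ Z^4, C_1 ≅ Z^6, C_2 ≅ Z^4.

The boundary map ∂_1: C_1 → C_0 sends each edge [p,q] (with p < q) to q − p. For instance
  ∂AD = D − A.
As a 4×6 matrix over Z this has rank 3, with invariant factors (1,1,1).

Boundary ∂_2: C_2 → C_1 sends each 2-simplex [p,q,r] to [q,r] − [p,r] + [p,q]. For instance
  ∂ABE = BE − AE + AB,
  ∂ADE = DE − AE + AD.
The 6×4 boundary matrix has rank 3 and Smith normal form diag(1,1,1).

From H_k ≅ ker(∂_k) / im(∂_{k+1}) we obtain:

  H_0: rank C_0 − rank ∂_1 = 4 − 3 = 1, and the invariant factors of ∂_1 are all 1, so H_0 = Z.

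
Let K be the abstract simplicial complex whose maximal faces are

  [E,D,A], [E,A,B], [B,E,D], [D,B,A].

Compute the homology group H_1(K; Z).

Fix the vertex order A < B < D < E and write every simplex with vertices in increasing order. Then dim K = 2 and the simplices of K are:

  0-simplices (4): A, B, D, E
  1-simplices (6): AB, AD, AE, BD, BE, DE
  2-simplices (4): ABD, ABE, ADE, BDE

Hence C_0 ≅ Z^4, C_1 ≅ Z^6, C_2 ≅ Z^4.

The boundary map ∂_1: C_1 → C_0 sends each edge [p,q] (with p < q) to q − p. For instance
  ∂AD = D − A.
As a 4×6 matrix over Z this has rank 3, with invariant factors (1,1,1).

Boundary ∂_2: C_2 → C_1 acts by ∂[p,q,r] = [q,r] − [p,r] + [p,q]. For instance
  ∂ABD = BD − AD + AB,
  ∂ABE = BE − AE + AB.
The resulting 6×4 matrix has rank 3, and its Smith normal form has invariant factors (1,1,1).

Computing H_k = (kernel of ∂_k) / (image of ∂_{k+1}):

  H_1: rank ker ∂_1 − rank ∂_2 = (6 − 3) − 3 = 0, and the invariant factors of ∂_2 are all 1, so H_1 = 0.

(K is a triangulation of the 2-sphere S^2.)

H_1 ≅ 0.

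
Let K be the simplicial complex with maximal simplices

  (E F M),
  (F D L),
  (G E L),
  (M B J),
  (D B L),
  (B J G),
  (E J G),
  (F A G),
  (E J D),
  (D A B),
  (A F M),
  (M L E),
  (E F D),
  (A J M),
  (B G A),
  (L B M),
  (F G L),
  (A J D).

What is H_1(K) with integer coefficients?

H_1 = Z ⊕ Z/2Z.

Fix the vertex order A < B < D < E < F < G < J < L < M and write every simplex with vertices in increasing order. Then dim K = 2 and the simplices of K are:

  0-simplices (9): A, B, D, E, F, G, J, L, M
  1-simplices (27): AB, AD, AF, AG, AJ, AM, BD, BG, BJ, BL, BM, DE, DF, DJ, DL, EF, EG, EJ, EL, EM, FG, FL, FM, GJ, GL, JM, LM
  2-simplices (18): ABD, ABG, ADJ, AFG, AFM, AJM, BDL, BGJ, BJM, BLM, DEF, DEJ, DFL, EFM, EGJ, EGL, ELM, FGL

giving chain groups C_0 ≅ Z^9, C_1 ≅ Z^27, C_2 ≅ Z^18.

The boundary map ∂_1: C_1 → C_0 sends each edge [p,q] (with p < q) to q − p. For instance
  ∂FL = L − F.
As a 9×27 matrix over Z this has rank 8, with invariant factors (1,1,1,1,1,1,1,1).

The boundary map ∂_2: C_2 → C_1 acts by ∂[p,q,r] = [q,r] − [p,r] + [p,q]. For instance
  ∂EFM = FM − EM + EF,
  ∂BDL = DL − BL + BD.
As a 27×18 matrix over Z this has rank 18, with invariant factors (1,1,1,1,1,1,1,1,1,1,1,1,1,1,1,1,1,2).

Now H_k = ker ∂_k / im ∂_{k+1}, so:

  H_1: rank ker ∂_1 − rank ∂_2 = (27 − 8) − 18 = 1, and ∂_2 has invariant factor 2 > 1, so H_1 ≅ Z ⊕ Z/2Z.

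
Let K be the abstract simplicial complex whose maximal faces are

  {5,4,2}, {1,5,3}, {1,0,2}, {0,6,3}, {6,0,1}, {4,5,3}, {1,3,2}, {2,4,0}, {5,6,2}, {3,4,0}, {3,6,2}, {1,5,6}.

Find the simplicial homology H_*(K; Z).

Order the vertices as 0 < 1 < 2 < 3 < 4 < 5 < 6. Listing each simplex with vertices in this order, K has dimension 2 with simplices:

  0-simplices (7): [0], [1], [2], [3], [4], [5], [6]
  1-simplices (18): [0,1], [0,2], [0,3], [0,4], [0,6], [1,2], [1,3], [1,5], [1,6], [2,3], [2,4], [2,5], [2,6], [3,4], [3,5], [3,6], [4,5], [5,6]
  2-simplices (12): [0,1,2], [0,1,6], [0,2,4], [0,3,4], [0,3,6], [1,2,3], [1,3,5], [1,5,6], [2,3,6], [2,4,5], [2,5,6], [3,4,5]

giving chain groups C_0 ≅ Z^7, C_1 ≅ Z^18, C_2 ≅ Z^12.

Boundary ∂_1: C_1 → C_0 maps an edge to its endpoints' difference, ∂[p,q] = q − p.
As a 7×18 matrix over Z this has rank 6, with invariant factors (1,1,1,1,1,1).

∂_2: C_2 → C_1 sends each 2-simplex [p,q,r] to [q,r] − [p,r] + [p,q]. For instance
  ∂[0,3,6] = [3,6] − [0,6] + [0,3],
  ∂[0,2,4] = [2,4] − [0,4] + [0,2].
The 18×12 boundary matrix has rank 12 and Smith normal form diag(1,1,1,1,1,1,1,1,1,1,1,2).

Reading off H_k = ker ∂_k / im ∂_{k+1}:

  H_0: rank C_0 − rank ∂_1 = 7 − 6 = 1, and the invariant factors of ∂_1 are all 1, so H_0 ≅ Z.
  H_1: rank ker ∂_1 − rank ∂_2 = (18 − 6) − 12 = 0, and ∂_2 has invariant factor 2 > 1, so H_1 ≅ Z/2Z.
  H_2: rank ker ∂_2 − rank ∂_3 = (12 − 12) − 0 = 0, and there is no ∂_3, so H_2 ≅ 0.

H_0 = Z,  H_1 = Z/2Z,  H_2 = 0.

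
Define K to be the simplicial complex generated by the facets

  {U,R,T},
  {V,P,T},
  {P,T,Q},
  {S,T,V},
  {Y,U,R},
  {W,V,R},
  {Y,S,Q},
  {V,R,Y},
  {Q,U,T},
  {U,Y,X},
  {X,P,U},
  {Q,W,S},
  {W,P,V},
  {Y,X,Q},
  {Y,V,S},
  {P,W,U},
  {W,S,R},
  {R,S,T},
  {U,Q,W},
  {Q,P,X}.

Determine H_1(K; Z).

K has 10 vertices, 30 edges, 20 triangles.
rank ∂_1 = 9, rank ∂_2 = 20 ⇒ b_1 = 30 − 9 − 20 = 1; ∂_2 has invariant factor(s) [2] giving torsion. So H_1 = Z ⊕ Z/2.

H_1 ≅ Z ⊕ Z/2.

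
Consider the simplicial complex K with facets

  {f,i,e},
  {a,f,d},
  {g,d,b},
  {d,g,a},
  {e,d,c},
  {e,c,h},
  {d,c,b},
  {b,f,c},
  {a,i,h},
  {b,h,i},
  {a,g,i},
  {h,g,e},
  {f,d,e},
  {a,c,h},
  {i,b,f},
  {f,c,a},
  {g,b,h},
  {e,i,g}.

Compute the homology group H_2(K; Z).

H_2 ≅ 0.

Take the total order a < b < c < d < e < f < g < h < i on the vertex set. Then K (dimension 2) consists of the simplices:

  0-simplices (9): a, b, c, d, e, f, g, h, i
  1-simplices (27): ac, ad, af, ag, ah, ai, bc, bd, bf, bg, bh, bi, cd, ce, cf, ch, de, df, dg, ef, eg, eh, ei, fi, gh, gi, hi
  2-simplices (18): acf, ach, adf, adg, agi, ahi, bcd, bcf, bdg, bfi, bgh, bhi, cde, ceh, def, efi, egh, egi

giving chain groups C_0 ≅ Z^9, C_1 ≅ Z^27, C_2 ≅ Z^18.

∂_1: C_1 → C_0 maps an edge to its endpoints' difference, ∂[p,q] = q − p.
As a 9×27 matrix over Z this has rank 8, with invariant factors (1,1,1,1,1,1,1,1).

∂_2: C_2 → C_1 maps a triangle to the signed sum of its edges. For instance
  ∂bcf = cf − bf + bc,
  ∂bgh = gh − bh + bg.
This gives a 27×18 integer matrix of rank 18; reducing to Smith normal form yields diagonal entries (1,1,1,1,1,1,1,1,1,1,1,1,1,1,1,1,1,2).

Now H_k = ker ∂_k / im ∂_{k+1}, so:

  H_2: rank ker ∂_2 − rank ∂_3 = (18 − 18) − 0 = 0, and there is no ∂_3, so H_2 = 0.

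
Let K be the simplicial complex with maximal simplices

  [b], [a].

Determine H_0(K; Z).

H_0 ≅ Z^2.

Order the vertices as a < b. Listing each simplex with vertices in this order, K has dimension 0 with simplices:

  0-simplices (2): a, b

giving chain groups C_0 ≅ Z^2.

Reading off H_k = ker ∂_k / im ∂_{k+1}:

  H_0: rank C_0 − rank ∂_1 = 2 − 0 = 2, and there is no ∂_1, so H_0 ≅ Z^2.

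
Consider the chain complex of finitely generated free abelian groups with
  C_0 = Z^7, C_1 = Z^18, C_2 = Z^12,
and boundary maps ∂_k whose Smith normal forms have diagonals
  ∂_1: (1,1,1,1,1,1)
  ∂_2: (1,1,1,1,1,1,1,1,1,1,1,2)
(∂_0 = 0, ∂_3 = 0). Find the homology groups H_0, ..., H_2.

H_0 = Z,  H_1 = Z/2,  H_2 = 0.

H_0: b_0 = 7 − 0 − 6 = 1; torsion from ∂_1 factors > 1: none. So H_0 = Z.
H_1: b_1 = 18 − 6 − 12 = 0; torsion from ∂_2 factors > 1: [2]. So H_1 = Z/2.
H_2: b_2 = 12 − 12 − 0 = 0; torsion from ∂_3 factors > 1: none. So H_2 = 0.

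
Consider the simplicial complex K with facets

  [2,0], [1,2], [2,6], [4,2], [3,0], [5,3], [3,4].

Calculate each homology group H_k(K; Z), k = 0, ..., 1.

H_0 = Z,  H_1 = Z.

K has 7 vertices, 7 edges.
rank ∂_0 = 0, rank ∂_1 = 6 ⇒ b_0 = 7 − 0 − 6 = 1; all invariant factors of ∂_1 are 1 so no torsion. So H_0 = Z.
rank ∂_1 = 6, rank ∂_2 = 0 ⇒ b_1 = 7 − 6 − 0 = 1. So H_1 = Z.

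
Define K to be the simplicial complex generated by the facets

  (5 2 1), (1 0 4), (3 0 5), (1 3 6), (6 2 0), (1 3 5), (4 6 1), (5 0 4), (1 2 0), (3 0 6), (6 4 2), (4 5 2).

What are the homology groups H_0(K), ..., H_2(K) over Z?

Fix the vertex order 0 < 1 < 2 < 3 < 4 < 5 < 6 and write every simplex with vertices in increasing order. Then dim K = 2 and the simplices of K are:

  0-simplices (7): [0], [1], [2], [3], [4], [5], [6]
  1-simplices (18): [0,1], [0,2], [0,3], [0,4], [0,5], [0,6], [1,2], [1,3], [1,4], [1,5], [1,6], [2,4], [2,5], [2,6], [3,5], [3,6], [4,5], [4,6]
  2-simplices (12): [0,1,2], [0,1,4], [0,2,6], [0,3,5], [0,3,6], [0,4,5], [1,2,5], [1,3,5], [1,3,6], [1,4,6], [2,4,5], [2,4,6]

giving chain groups C_0 ≅ Z^7, C_1 ≅ Z^18, C_2 ≅ Z^12.

Boundary ∂_1: C_1 → C_0 is given by ∂[p,q] = [q] − [p]. For instance
  ∂[0,2] = [2] − [0].
The 7×18 boundary matrix has rank 6 and Smith normal form diag(1,1,1,1,1,1).

Boundary ∂_2: C_2 → C_1 sends each 2-simplex [p,q,r] to [q,r] − [p,r] + [p,q]. For instance
  ∂[0,1,4] = [1,4] − [0,4] + [0,1],
  ∂[0,3,5] = [3,5] − [0,5] + [0,3].
The resulting 18×12 matrix has rank 12, and its Smith normal form has invariant factors (1,1,1,1,1,1,1,1,1,1,1,2).

From H_k ≅ ker(∂_k) / im(∂_{k+1}) we obtain:

  H_0: rank C_0 − rank ∂_1 = 7 − 6 = 1, and the invariant factors of ∂_1 are all 1, so H_0 ≅ Z.
  H_1: rank ker ∂_1 − rank ∂_2 = (18 − 6) − 12 = 0, and ∂_2 has invariant factor 2 > 1, so H_1 ≅ Z/2Z.
  H_2: rank ker ∂_2 − rank ∂_3 = (12 − 12) − 0 = 0, and there is no ∂_3, so H_2 ≅ 0.

H_0 ≅ Z,  H_1 ≅ Z/2Z,  H_2 = 0.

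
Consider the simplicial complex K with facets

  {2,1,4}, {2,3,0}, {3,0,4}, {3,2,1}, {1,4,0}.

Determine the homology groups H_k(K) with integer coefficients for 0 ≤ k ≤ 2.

Fix the vertex order 0 < 1 < 2 < 3 < 4 and write every simplex with vertices in increasing order. Then dim K = 2 and the simplices of K are:

  0-simplices (5): [0], [1], [2], [3], [4]
  1-simplices (10): [0,1], [0,2], [0,3], [0,4], [1,2], [1,3], [1,4], [2,3], [2,4], [3,4]
  2-simplices (5): [0,1,4], [0,2,3], [0,3,4], [1,2,3], [1,2,4]

so the chain groups are C_0 ≅ Z^5, C_1 ≅ Z^10, C_2 ≅ Z^5.

Boundary ∂_1: C_1 → C_0 is given by ∂[p,q] = [q] − [p].
This gives a 5×10 integer matrix of rank 4; reducing to Smith normal form yields diagonal entries (1,1,1,1).

The boundary map ∂_2: C_2 → C_1 maps a triangle to the signed sum of its edges. For instance
  ∂[1,2,4] = [2,4] − [1,4] + [1,2],
  ∂[0,3,4] = [3,4] − [0,4] + [0,3].
This gives a 10×5 integer matrix of rank 5; reducing to Smith normal form yields diagonal entries (1,1,1,1,1).

From H_k ≅ ker(∂_k) / im(∂_{k+1}) we obtain:

  H_0: rank C_0 − rank ∂_1 = 5 − 4 = 1, and the invariant factors of ∂_1 are all 1, so H_0 ≅ Z.
  H_1: rank ker ∂_1 − rank ∂_2 = (10 − 4) − 5 = 1, and the invariant factors of ∂_2 are all 1, so H_1 ≅ Z.
  H_2: rank ker ∂_2 − rank ∂_3 = (5 − 5) − 0 = 0, and there is no ∂_3, so H_2 ≅ 0.

As a check, the Euler characteristic is 5 − 10 + 5 = 0, which agrees with 1 − 1 + 0 = 0.

H_0 ≅ Z,  H_1 ≅ Z,  H_2 = 0.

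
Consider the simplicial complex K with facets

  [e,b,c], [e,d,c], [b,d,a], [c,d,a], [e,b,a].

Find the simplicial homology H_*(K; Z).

H_0 = Z,  H_1 = Z,  H_2 = 0.

We work with the vertex ordering a < b < c < d < e. The simplices of K, each written with vertices in increasing order, are:

  0-simplices (5): a, b, c, d, e
  1-simplices (10): ab, ac, ad, ae, bc, bd, be, cd, ce, de
  2-simplices (5): abd, abe, acd, bce, cde

giving chain groups C_0 ≅ Z^5, C_1 ≅ Z^10, C_2 ≅ Z^5.

The boundary map ∂_1: C_1 → C_0 maps an edge to its endpoints' difference, ∂[p,q] = q − p. For instance
  ∂be = e − b.
This gives a 5×10 integer matrix of rank 4; reducing to Smith normal form yields diagonal entries (1,1,1,1).

∂_2: C_2 → C_1 maps a triangle to the signed sum of its edges. For instance
  ∂cde = de − ce + cd,
  ∂abd = bd − ad + ab.
The 10×5 boundary matrix has rank 5 and Smith normal form diag(1,1,1,1,1).

From H_k ≅ ker(∂_k) / im(∂_{k+1}) we obtain:

  H_0: rank C_0 − rank ∂_1 = 5 − 4 = 1, and the invariant factors of ∂_1 are all 1, so H_0 = Z.
  H_1: rank ker ∂_1 − rank ∂_2 = (10 − 4) − 5 = 1, and the invariant factors of ∂_2 are all 1, so H_1 = Z.
  H_2: rank ker ∂_2 − rank ∂_3 = (5 − 5) − 0 = 0, and there is no ∂_3, so H_2 = 0.

(K is a triangulation of the Möbius band.)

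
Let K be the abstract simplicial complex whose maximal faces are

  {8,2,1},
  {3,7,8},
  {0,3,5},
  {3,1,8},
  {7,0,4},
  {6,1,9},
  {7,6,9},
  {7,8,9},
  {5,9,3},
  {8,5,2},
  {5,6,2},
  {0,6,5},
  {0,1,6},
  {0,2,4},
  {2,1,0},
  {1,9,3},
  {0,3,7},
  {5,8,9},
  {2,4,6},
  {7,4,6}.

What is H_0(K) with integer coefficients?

H_0 = Z.

We work with the vertex ordering 0 < 1 < 2 < 3 < 4 < 5 < 6 < 7 < 8 < 9. The simplices of K, each written with vertices in increasing order, are:

  0-simplices (10): [0], [1], [2], [3], [4], [5], [6], [7], [8], [9]
  1-simplices (30): (30 of them)
  2-simplices (20): (20 of them)

Hence C_0 ≅ Z^10, C_1 ≅ Z^30, C_2 ≅ Z^20.

Boundary ∂_1: C_1 → C_0 sends each edge [p,q] (with p < q) to q − p. For instance
  ∂[5,6] = [6] − [5].
This gives a 10×30 integer matrix of rank 9; reducing to Smith normal form yields diagonal entries (1,1,1,1,1,1,1,1,1).

∂_2: C_2 → C_1 acts by ∂[p,q,r] = [q,r] − [p,r] + [p,q]. For instance
  ∂[1,3,8] = [3,8] − [1,8] + [1,3],
  ∂[5,8,9] = [8,9] − [5,9] + [5,8].
This gives a 30×20 integer matrix of rank 20; reducing to Smith normal form yields diagonal entries (1,1,1,1,1,1,1,1,1,1,1,1,1,1,1,1,1,1,1,2).

Now H_k = ker ∂_k / im ∂_{k+1}, so:

  H_0: rank C_0 − rank ∂_1 = 10 − 9 = 1, and the invariant factors of ∂_1 are all 1, so H_0 ≅ Z.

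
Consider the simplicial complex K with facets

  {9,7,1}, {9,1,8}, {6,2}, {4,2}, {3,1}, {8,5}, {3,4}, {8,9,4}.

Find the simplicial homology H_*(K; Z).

H_0 ≅ Z,  H_1 ≅ Z,  H_2 = 0.

Fix the vertex order 1 < 2 < 3 < 4 < 5 < 6 < 7 < 8 < 9 and write every simplex with vertices in increasing order. Then dim K = 2 and the simplices of K are:

  0-simplices (9): [1], [2], [3], [4], [5], [6], [7], [8], [9]
  1-simplices (12): [1,3], [1,7], [1,8], [1,9], [2,4], [2,6], [3,4], [4,8], [4,9], [5,8], [7,9], [8,9]
  2-simplices (3): [1,7,9], [1,8,9], [4,8,9]

so the chain groups are C_0 ≅ Z^9, C_1 ≅ Z^12, C_2 ≅ Z^3.

Boundary ∂_1: C_1 → C_0 maps an edge to its endpoints' difference, ∂[p,q] = q − p.
The 9×12 boundary matrix has rank 8 and Smith normal form diag(1,1,1,1,1,1,1,1).

Boundary ∂_2: C_2 → C_1 acts by ∂[p,q,r] = [q,r] − [p,r] + [p,q]. For instance
  ∂[4,8,9] = [8,9] − [4,9] + [4,8],
  ∂[1,7,9] = [7,9] − [1,9] + [1,7].
This gives a 12×3 integer matrix of rank 3; reducing to Smith normal form yields diagonal entries (1,1,1).

Computing H_k = (kernel of ∂_k) / (image of ∂_{k+1}):

  H_0: rank C_0 − rank ∂_1 = 9 − 8 = 1, and the invariant factors of ∂_1 are all 1, so H_0 ≅ Z.
  H_1: rank ker ∂_1 − rank ∂_2 = (12 − 8) − 3 = 1, and the invariant factors of ∂_2 are all 1, so H_1 ≅ Z.
  H_2: rank ker ∂_2 − rank ∂_3 = (3 − 3) − 0 = 0, and there is no ∂_3, so H_2 ≅ 0.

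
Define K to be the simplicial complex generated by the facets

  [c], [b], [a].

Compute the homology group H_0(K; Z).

H_0 = Z^3.

Fix the vertex order a < b < c and write every simplex with vertices in increasing order. Then dim K = 0 and the simplices of K are:

  0-simplices (3): a, b, c

Hence C_0 ≅ Z^3.

Reading off H_k = ker ∂_k / im ∂_{k+1}:

  H_0: rank C_0 − rank ∂_1 = 3 − 0 = 3, and there is no ∂_1, so H_0 ≅ Z^3.

(K is a triangulation of a set of 3 points.)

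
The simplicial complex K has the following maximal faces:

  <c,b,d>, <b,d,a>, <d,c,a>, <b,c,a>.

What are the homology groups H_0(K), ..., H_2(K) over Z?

H_0 = Z,  H_1 = 0,  H_2 = Z.

K has 4 vertices, 6 edges, 4 triangles.
rank ∂_0 = 0, rank ∂_1 = 3 ⇒ b_0 = 4 − 0 − 3 = 1; all invariant factors of ∂_1 are 1 so no torsion. So H_0 ≅ Z.
rank ∂_1 = 3, rank ∂_2 = 3 ⇒ b_1 = 6 − 3 − 3 = 0; all invariant factors of ∂_2 are 1 so no torsion. So H_1 ≅ 0.
rank ∂_2 = 3, rank ∂_3 = 0 ⇒ b_2 = 4 − 3 − 0 = 1. So H_2 ≅ Z.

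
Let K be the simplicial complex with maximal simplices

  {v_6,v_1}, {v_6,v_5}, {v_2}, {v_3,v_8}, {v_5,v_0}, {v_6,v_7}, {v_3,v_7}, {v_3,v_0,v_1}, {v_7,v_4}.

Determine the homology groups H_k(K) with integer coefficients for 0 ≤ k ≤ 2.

H_0 ≅ Z^2,  H_1 ≅ Z^2,  H_2 = 0.

K has 9 vertices, 10 edges, 1 triangle.
rank ∂_0 = 0, rank ∂_1 = 7 ⇒ b_0 = 9 − 0 − 7 = 2; all invariant factors of ∂_1 are 1 so no torsion. So H_0 ≅ Z^2.
rank ∂_1 = 7, rank ∂_2 = 1 ⇒ b_1 = 10 − 7 − 1 = 2; all invariant factors of ∂_2 are 1 so no torsion. So H_1 ≅ Z^2.
rank ∂_2 = 1, rank ∂_3 = 0 ⇒ b_2 = 1 − 1 − 0 = 0. So H_2 ≅ 0.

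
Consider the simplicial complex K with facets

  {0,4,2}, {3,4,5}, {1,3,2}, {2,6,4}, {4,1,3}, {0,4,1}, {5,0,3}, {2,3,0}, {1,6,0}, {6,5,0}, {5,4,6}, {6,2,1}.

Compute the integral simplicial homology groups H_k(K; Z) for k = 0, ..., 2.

K has 7 vertices, 18 edges, 12 triangles.
rank ∂_0 = 0, rank ∂_1 = 6 ⇒ b_0 = 7 − 0 − 6 = 1; all invariant factors of ∂_1 are 1 so no torsion. So H_0 = Z.
rank ∂_1 = 6, rank ∂_2 = 12 ⇒ b_1 = 18 − 6 − 12 = 0; ∂_2 has invariant factor(s) [2] giving torsion. So H_1 = Z/2.
rank ∂_2 = 12, rank ∂_3 = 0 ⇒ b_2 = 12 − 12 − 0 = 0. So H_2 = 0.

H_0 = Z,  H_1 = Z/2,  H_2 = 0.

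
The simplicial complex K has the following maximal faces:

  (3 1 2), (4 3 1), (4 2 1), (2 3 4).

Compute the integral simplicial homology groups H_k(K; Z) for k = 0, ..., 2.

H_0 ≅ Z,  H_1 = 0,  H_2 ≅ Z.

Take the total order 1 < 2 < 3 < 4 on the vertex set. Then K (dimension 2) consists of the simplices:

  0-simplices (4): [1], [2], [3], [4]
  1-simplices (6): [1,2], [1,3], [1,4], [2,3], [2,4], [3,4]
  2-simplices (4): [1,2,3], [1,2,4], [1,3,4], [2,3,4]

giving chain groups C_0 ≅ Z^4, C_1 ≅ Z^6, C_2 ≅ Z^4.

The boundary map ∂_1: C_1 → C_0 sends each edge [p,q] (with p < q) to q − p.
The 4×6 boundary matrix has rank 3 and Smith normal form diag(1,1,1).

Boundary ∂_2: C_2 → C_1 maps a triangle to the signed sum of its edges. For instance
  ∂[2,3,4] = [3,4] − [2,4] + [2,3],
  ∂[1,2,4] = [2,4] − [1,4] + [1,2].
As a 6×4 matrix over Z this has rank 3, with invariant factors (1,1,1).

Now H_k = ker ∂_k / im ∂_{k+1}, so:

  H_0: rank C_0 − rank ∂_1 = 4 − 3 = 1, and the invariant factors of ∂_1 are all 1, so H_0 = Z.
  H_1: rank ker ∂_1 − rank ∂_2 = (6 − 3) − 3 = 0, and the invariant factors of ∂_2 are all 1, so H_1 = 0.
  H_2: rank ker ∂_2 − rank ∂_3 = (4 − 3) − 0 = 1, and there is no ∂_3, so H_2 = Z.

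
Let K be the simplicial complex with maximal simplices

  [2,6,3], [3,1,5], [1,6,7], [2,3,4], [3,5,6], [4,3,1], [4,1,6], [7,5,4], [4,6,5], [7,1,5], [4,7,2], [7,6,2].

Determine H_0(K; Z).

We work with the vertex ordering 1 < 2 < 3 < 4 < 5 < 6 < 7. The simplices of K, each written with vertices in increasing order, are:

  0-simplices (7): [1], [2], [3], [4], [5], [6], [7]
  1-simplices (18): [1,3], [1,4], [1,5], [1,6], [1,7], [2,3], [2,4], [2,6], [2,7], [3,4], [3,5], [3,6], [4,5], [4,6], [4,7], [5,6], [5,7], [6,7]
  2-simplices (12): [1,3,4], [1,3,5], [1,4,6], [1,5,7], [1,6,7], [2,3,4], [2,3,6], [2,4,7], [2,6,7], [3,5,6], [4,5,6], [4,5,7]

giving chain groups C_0 ≅ Z^7, C_1 ≅ Z^18, C_2 ≅ Z^12.

The boundary map ∂_1: C_1 → C_0 maps an edge to its endpoints' difference, ∂[p,q] = q − p.
The resulting 7×18 matrix has rank 6, and its Smith normal form has invariant factors (1,1,1,1,1,1).

The boundary map ∂_2: C_2 → C_1 acts by ∂[p,q,r] = [q,r] − [p,r] + [p,q]. For instance
  ∂[1,4,6] = [4,6] − [1,6] + [1,4],
  ∂[4,5,7] = [5,7] − [4,7] + [4,5].
This gives a 18×12 integer matrix of rank 12; reducing to Smith normal form yields diagonal entries (1,1,1,1,1,1,1,1,1,1,1,2).

From H_k ≅ ker(∂_k) / im(∂_{k+1}) we obtain:

  H_0: rank C_0 − rank ∂_1 = 7 − 6 = 1, and the invariant factors of ∂_1 are all 1, so H_0 = Z.

H_0 = Z.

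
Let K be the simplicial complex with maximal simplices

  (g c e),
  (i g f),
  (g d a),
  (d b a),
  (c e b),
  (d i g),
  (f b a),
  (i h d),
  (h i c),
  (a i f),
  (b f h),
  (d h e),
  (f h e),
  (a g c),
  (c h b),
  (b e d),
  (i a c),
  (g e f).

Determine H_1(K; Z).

Fix the vertex order a < b < c < d < e < f < g < h < i and write every simplex with vertices in increasing order. Then dim K = 2 and the simplices of K are:

  0-simplices (9): a, b, c, d, e, f, g, h, i
  1-simplices (27): ab, ac, ad, af, ag, ai, bc, bd, be, bf, bh, ce, cg, ch, ci, de, dg, dh, di, ef, eg, eh, fg, fh, fi, gi, hi
  2-simplices (18): abd, abf, acg, aci, adg, afi, bce, bch, bde, bfh, ceg, chi, deh, dgi, dhi, efg, efh, fgi

Hence C_0 ≅ Z^9, C_1 ≅ Z^27, C_2 ≅ Z^18.

Boundary ∂_1: C_1 → C_0 maps an edge to its endpoints' difference, ∂[p,q] = q − p.
This gives a 9×27 integer matrix of rank 8; reducing to Smith normal form yields diagonal entries (1,1,1,1,1,1,1,1).

∂_2: C_2 → C_1 acts by ∂[p,q,r] = [q,r] − [p,r] + [p,q]. For instance
  ∂fgi = gi − fi + fg,
  ∂chi = hi − ci + ch.
This gives a 27×18 integer matrix of rank 18; reducing to Smith normal form yields diagonal entries (1,1,1,1,1,1,1,1,1,1,1,1,1,1,1,1,1,2).

From H_k ≅ ker(∂_k) / im(∂_{k+1}) we obtain:

  H_1: rank ker ∂_1 − rank ∂_2 = (27 − 8) − 18 = 1, and ∂_2 has invariant factor 2 > 1, so H_1 = Z ⊕ Z/2.

H_1 ≅ Z ⊕ Z/2.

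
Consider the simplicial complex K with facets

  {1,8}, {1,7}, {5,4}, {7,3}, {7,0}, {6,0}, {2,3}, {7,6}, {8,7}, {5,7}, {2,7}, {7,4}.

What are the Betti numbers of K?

Take the total order 0 < 1 < 2 < 3 < 4 < 5 < 6 < 7 < 8 on the vertex set. Then K (dimension 1) consists of the simplices:

  0-simplices (9): [0], [1], [2], [3], [4], [5], [6], [7], [8]
  1-simplices (12): [0,6], [0,7], [1,7], [1,8], [2,3], [2,7], [3,7], [4,5], [4,7], [5,7], [6,7], [7,8]

so the chain groups are C_0 ≅ Z^9, C_1 ≅ Z^12.

∂_1: C_1 → C_0 is given by ∂[p,q] = [q] − [p]. For instance
  ∂[0,7] = [7] − [0].
As a 9×12 matrix over Z this has rank 8, with invariant factors (1,1,1,1,1,1,1,1).

Computing H_k = (kernel of ∂_k) / (image of ∂_{k+1}):

  H_0: rank C_0 − rank ∂_1 = 9 − 8 = 1, and the invariant factors of ∂_1 are all 1, so H_0 = Z.
  H_1: rank ker ∂_1 − rank ∂_2 = (12 − 8) − 0 = 4, and there is no ∂_2, so H_1 = Z^4.

As a check, the Euler characteristic is 9 − 12 = -3, which agrees with 1 − 4 = -3.
(K is a triangulation of a wedge of 4 circles.)

Hence the Betti numbers are b_0 = 1, b_1 = 4.

b_0 = 1, b_1 = 4.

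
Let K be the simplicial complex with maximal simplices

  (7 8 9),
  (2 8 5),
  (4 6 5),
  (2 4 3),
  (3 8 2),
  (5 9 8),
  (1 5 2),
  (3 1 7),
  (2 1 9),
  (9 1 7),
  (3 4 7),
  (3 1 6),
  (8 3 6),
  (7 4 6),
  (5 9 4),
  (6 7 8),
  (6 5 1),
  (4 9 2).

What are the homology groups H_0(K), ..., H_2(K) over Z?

We work with the vertex ordering 1 < 2 < 3 < 4 < 5 < 6 < 7 < 8 < 9. The simplices of K, each written with vertices in increasing order, are:

  0-simplices (9): [1], [2], [3], [4], [5], [6], [7], [8], [9]
  1-simplices (27): (27 of them)
  2-simplices (18): [1,2,5], [1,2,9], [1,3,6], [1,3,7], [1,5,6], [1,7,9], [2,3,4], [2,3,8], [2,4,9], [2,5,8], [3,4,7], [3,6,8], [4,5,6], [4,5,9], [4,6,7], [5,8,9], [6,7,8], [7,8,9]

giving chain groups C_0 ≅ Z^9, C_1 ≅ Z^27, C_2 ≅ Z^18.

∂_1: C_1 → C_0 sends each edge [p,q] (with p < q) to q − p. For instance
  ∂[7,8] = [8] − [7].
This gives a 9×27 integer matrix of rank 8; reducing to Smith normal form yields diagonal entries (1,1,1,1,1,1,1,1).

The boundary map ∂_2: C_2 → C_1 sends each 2-simplex [p,q,r] to [q,r] − [p,r] + [p,q]. For instance
  ∂[2,5,8] = [5,8] − [2,8] + [2,5],
  ∂[5,8,9] = [8,9] − [5,9] + [5,8].
This gives a 27×18 integer matrix of rank 18; reducing to Smith normal form yields diagonal entries (1,1,1,1,1,1,1,1,1,1,1,1,1,1,1,1,1,2).

From H_k ≅ ker(∂_k) / im(∂_{k+1}) we obtain:

  H_0: rank C_0 − rank ∂_1 = 9 − 8 = 1, and the invariant factors of ∂_1 are all 1, so H_0 = Z.
  H_1: rank ker ∂_1 − rank ∂_2 = (27 − 8) − 18 = 1, and ∂_2 has invariant factor 2 > 1, so H_1 = Z ⊕ Z/2.
  H_2: rank ker ∂_2 − rank ∂_3 = (18 − 18) − 0 = 0, and there is no ∂_3, so H_2 = 0.

(K is a triangulation of the Klein bottle.)

H_0 = Z,  H_1 = Z ⊕ Z/2,  H_2 = 0.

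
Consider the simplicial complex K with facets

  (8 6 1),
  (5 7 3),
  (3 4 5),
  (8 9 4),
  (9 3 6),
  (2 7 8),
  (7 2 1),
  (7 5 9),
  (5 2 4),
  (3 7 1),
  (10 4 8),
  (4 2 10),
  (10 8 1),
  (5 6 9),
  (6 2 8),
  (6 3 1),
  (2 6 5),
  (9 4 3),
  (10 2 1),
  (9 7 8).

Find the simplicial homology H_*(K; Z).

K has 10 vertices, 30 edges, 20 triangles.
rank ∂_0 = 0, rank ∂_1 = 9 ⇒ b_0 = 10 − 0 − 9 = 1; all invariant factors of ∂_1 are 1 so no torsion. So H_0 ≅ Z.
rank ∂_1 = 9, rank ∂_2 = 20 ⇒ b_1 = 30 − 9 − 20 = 1; ∂_2 has invariant factor(s) [2] giving torsion. So H_1 ≅ Z × Z/2.
rank ∂_2 = 20, rank ∂_3 = 0 ⇒ b_2 = 20 − 20 − 0 = 0. So H_2 ≅ 0.

H_0 ≅ Z,  H_1 ≅ Z × Z/2,  H_2 = 0.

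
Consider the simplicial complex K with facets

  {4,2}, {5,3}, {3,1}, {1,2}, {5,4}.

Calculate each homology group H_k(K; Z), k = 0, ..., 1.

We work with the vertex ordering 1 < 2 < 3 < 4 < 5. The simplices of K, each written with vertices in increasing order, are:

  0-simplices (5): [1], [2], [3], [4], [5]
  1-simplices (5): [1,2], [1,3], [2,4], [3,5], [4,5]

so the chain groups are C_0 ≅ Z^5, C_1 ≅ Z^5.

The boundary map ∂_1: C_1 → C_0 sends each edge [p,q] (with p < q) to q − p. For instance
  ∂[1,3] = [3] − [1].
The 5×5 boundary matrix has rank 4 and Smith normal form diag(1,1,1,1).

Now H_k = ker ∂_k / im ∂_{k+1}, so:

  H_0: rank C_0 − rank ∂_1 = 5 − 4 = 1, and the invariant factors of ∂_1 are all 1, so H_0 ≅ Z.
  H_1: rank ker ∂_1 − rank ∂_2 = (5 − 4) − 0 = 1, and there is no ∂_2, so H_1 ≅ Z.

As a check, the Euler characteristic is 5 − 5 = 0, which agrees with 1 − 1 = 0.

H_0 = Z,  H_1 = Z.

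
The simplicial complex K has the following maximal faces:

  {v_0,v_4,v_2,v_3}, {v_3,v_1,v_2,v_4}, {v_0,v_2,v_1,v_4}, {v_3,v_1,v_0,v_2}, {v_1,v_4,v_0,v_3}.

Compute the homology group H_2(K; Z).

H_2 = 0.

Take the total order v_0 < v_1 < v_2 < v_3 < v_4 on the vertex set. Then K (dimension 3) consists of the simplices:

  0-simplices (5): [v_0], [v_1], [v_2], [v_3], [v_4]
  1-simplices (10): [v_0,v_1], [v_0,v_2], [v_0,v_3], [v_0,v_4], [v_1,v_2], [v_1,v_3], [v_1,v_4], [v_2,v_3], [v_2,v_4], [v_3,v_4]
  2-simplices (10): [v_0,v_1,v_2], [v_0,v_1,v_3], [v_0,v_1,v_4], [v_0,v_2,v_3], [v_0,v_2,v_4], [v_0,v_3,v_4], [v_1,v_2,v_3], [v_1,v_2,v_4], [v_1,v_3,v_4], [v_2,v_3,v_4]
  3-simplices (5): [v_0,v_1,v_2,v_3], [v_0,v_1,v_2,v_4], [v_0,v_1,v_3,v_4], [v_0,v_2,v_3,v_4], [v_1,v_2,v_3,v_4]

so the chain groups are C_0 ≅ Z^5, C_1 ≅ Z^10, C_2 ≅ Z^10, C_3 ≅ Z^5.

The boundary map ∂_1: C_1 → C_0 is given by ∂[p,q] = [q] − [p].
This gives a 5×10 integer matrix of rank 4; reducing to Smith normal form yields diagonal entries (1,1,1,1).

∂_2: C_2 → C_1 maps a triangle to the signed sum of its edges. For instance
  ∂[v_0,v_3,v_4] = [v_3,v_4] − [v_0,v_4] + [v_0,v_3],
  ∂[v_1,v_3,v_4] = [v_3,v_4] − [v_1,v_4] + [v_1,v_3].
As a 10×10 matrix over Z this has rank 6, with invariant factors (1,1,1,1,1,1).

∂_3: C_3 → C_2 sends each 3-simplex σ to the alternating sum Σ_i (−1)^i (σ with its i-th vertex removed). For instance
  ∂[v_0,v_1,v_3,v_4] = [v_1,v_3,v_4] − [v_0,v_3,v_4] + [v_0,v_1,v_4] − [v_0,v_1,v_3],
  ∂[v_0,v_2,v_3,v_4] = [v_2,v_3,v_4] − [v_0,v_3,v_4] + [v_0,v_2,v_4] − [v_0,v_2,v_3].
This gives a 10×5 integer matrix of rank 4; reducing to Smith normal form yields diagonal entries (1,1,1,1).

Computing H_k = (kernel of ∂_k) / (image of ∂_{k+1}):

  H_2: rank ker ∂_2 − rank ∂_3 = (10 − 6) − 4 = 0, and the invariant factors of ∂_3 are all 1, so H_2 ≅ 0.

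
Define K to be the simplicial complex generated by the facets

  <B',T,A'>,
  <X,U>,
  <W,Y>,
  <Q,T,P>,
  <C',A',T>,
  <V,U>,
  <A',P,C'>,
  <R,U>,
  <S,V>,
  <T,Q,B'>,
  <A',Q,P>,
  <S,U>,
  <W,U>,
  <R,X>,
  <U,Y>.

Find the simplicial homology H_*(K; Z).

H_0 = Z^2,  H_1 = Z^4,  H_2 = 0.

Fix the vertex order P < Q < R < S < T < U < V < W < X < Y < A' < B' < C' and write every simplex with vertices in increasing order. Then dim K = 2 and the simplices of K are:

  0-simplices (13): [P], [Q], [R], [S], [T], [U], [V], [W], [X], [Y], [A'], [B'], [C']
  1-simplices (21): [P,Q], [P,T], [P,A'], [P,C'], [Q,T], [Q,A'], [Q,B'], [R,U], [R,X], [S,U], [S,V], [T,A'], [T,B'], [T,C'], [U,V], [U,W], [U,X], [U,Y], [W,Y], [A',B'], [A',C']
  2-simplices (6): [P,Q,T], [P,Q,A'], [P,A',C'], [Q,T,B'], [T,A',B'], [T,A',C']

giving chain groups C_0 ≅ Z^13, C_1 ≅ Z^21, C_2 ≅ Z^6.

Boundary ∂_1: C_1 → C_0 sends each edge [p,q] (with p < q) to q − p.
The resulting 13×21 matrix has rank 11, and its Smith normal form has invariant factors (1,1,1,1,1,1,1,1,1,1,1).

The boundary map ∂_2: C_2 → C_1 sends each 2-simplex [p,q,r] to [q,r] − [p,r] + [p,q]. For instance
  ∂[P,A',C'] = [A',C'] − [P,C'] + [P,A'],
  ∂[P,Q,A'] = [Q,A'] − [P,A'] + [P,Q].
The resulting 21×6 matrix has rank 6, and its Smith normal form has invariant factors (1,1,1,1,1,1).

Reading off H_k = ker ∂_k / im ∂_{k+1}:

  H_0: rank C_0 − rank ∂_1 = 13 − 11 = 2, and the invariant factors of ∂_1 are all 1, so H_0 = Z^2.
  H_1: rank ker ∂_1 − rank ∂_2 = (21 − 11) − 6 = 4, and the invariant factors of ∂_2 are all 1, so H_1 = Z^4.
  H_2: rank ker ∂_2 − rank ∂_3 = (6 − 6) − 0 = 0, and there is no ∂_3, so H_2 = 0.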